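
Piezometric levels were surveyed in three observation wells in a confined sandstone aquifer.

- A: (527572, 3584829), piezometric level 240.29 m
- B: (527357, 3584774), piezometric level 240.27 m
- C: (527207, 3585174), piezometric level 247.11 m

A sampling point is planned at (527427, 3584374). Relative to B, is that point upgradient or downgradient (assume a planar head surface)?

Differences from A: to B (Δx, Δy, Δh) = (-215, -55, -0.02); to C = (-365, 345, +6.82).
Solve a·Δx + b·Δy = Δh: det = (-215)·345 − (-365)·(-55) = -94250.
∂h/∂x = [(-0.02)·345 − (+6.82)·(-55)] / -94250 = -0.003907
∂h/∂y = [(-215)·(+6.82) − (-365)·(-0.02)] / -94250 = +0.01564
Head at (527427, 3584374) = 240.29 + (-0.003907)·(-145) + (+0.01564)·(-455) = 233.74 m.
That is lower than the 240.27 m at B, so the point is downgradient.

downgradient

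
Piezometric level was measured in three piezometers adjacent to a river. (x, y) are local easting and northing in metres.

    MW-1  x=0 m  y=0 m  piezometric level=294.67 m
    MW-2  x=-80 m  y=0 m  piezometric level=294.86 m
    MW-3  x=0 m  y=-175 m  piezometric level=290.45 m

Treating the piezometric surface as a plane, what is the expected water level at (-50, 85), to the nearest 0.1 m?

∂h/∂x = (294.86 − 294.67) / (-80 − 0) = -0.002375
∂h/∂y = (290.45 − 294.67) / (-175 − 0) = +0.02411
h(-50, 85) = 294.67 + (-0.002375)·(-50) + (+0.02411)·(85) = 294.67 +0.119 +2.050 = 296.838 m.

296.8 m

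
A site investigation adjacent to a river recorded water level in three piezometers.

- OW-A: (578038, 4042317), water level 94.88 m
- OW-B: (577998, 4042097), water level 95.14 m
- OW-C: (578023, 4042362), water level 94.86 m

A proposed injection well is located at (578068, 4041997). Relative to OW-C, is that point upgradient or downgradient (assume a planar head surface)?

upgradient

Taking OW-A as reference: OW-B−OW-A = (-40, -220, +0.26); OW-C−OW-A = (-15, 45, -0.02).
Determinant of the coordinate differences = (-40)·45 − (-15)·(-220) = -5100.
∂h/∂x = [(+0.26)·45 − (-0.02)·(-220)] / -5100 = -0.001431
∂h/∂y = [(-40)·(-0.02) − (-15)·(+0.26)] / -5100 = -0.0009216
Head at (578068, 4041997) = 94.88 + (-0.001431)·(30) + (-0.0009216)·(-320) = 95.13 m.
That is higher than the 94.86 m at OW-C, so the point is upgradient.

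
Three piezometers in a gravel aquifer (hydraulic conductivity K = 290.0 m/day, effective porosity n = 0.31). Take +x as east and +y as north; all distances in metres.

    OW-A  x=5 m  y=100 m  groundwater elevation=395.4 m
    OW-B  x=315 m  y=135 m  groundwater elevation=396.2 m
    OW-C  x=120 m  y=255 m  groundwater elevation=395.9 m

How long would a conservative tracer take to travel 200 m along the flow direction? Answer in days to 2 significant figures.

Three-point gradient (reference OW-A): Δ to OW-B = (310, 35, +0.8), Δ to OW-C = (115, 155, +0.5).
∂h/∂x = +0.002419, ∂h/∂y = +0.001431 (det = 44025).
|∇h| = √(0.002419² + 0.001431²) = 0.002811
Seepage velocity v = K·i/n = 290.0 × 0.002811 / 0.31 = 2.63 m/day.
t = 200 / 2.63 = 76.05 days.

76 days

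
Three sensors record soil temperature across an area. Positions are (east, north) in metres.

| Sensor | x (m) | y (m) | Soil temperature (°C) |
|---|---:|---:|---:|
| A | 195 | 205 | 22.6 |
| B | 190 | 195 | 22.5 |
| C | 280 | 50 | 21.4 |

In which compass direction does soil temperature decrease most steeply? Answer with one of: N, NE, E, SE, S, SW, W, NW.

Taking A as reference: B−A = (-5, -10, -0.1); C−A = (85, -155, -1.2).
Determinant of the coordinate differences = (-5)·(-155) − 85·(-10) = 1625.
∂T/∂x = [(-0.1)·(-155) − (-1.2)·(-10)] / 1625 = +0.002154
∂T/∂y = [(-5)·(-1.2) − 85·(-0.1)] / 1625 = +0.008923
Steepest decrease is along −∇f = (-0.002154 E, -0.008923 N) → south.

S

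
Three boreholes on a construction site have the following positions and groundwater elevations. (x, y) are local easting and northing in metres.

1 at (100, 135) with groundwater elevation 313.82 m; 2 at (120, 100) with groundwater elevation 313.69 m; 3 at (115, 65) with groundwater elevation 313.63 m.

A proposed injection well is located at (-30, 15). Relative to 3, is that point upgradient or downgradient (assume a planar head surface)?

upgradient

Differences from 1: to 2 (Δx, Δy, Δh) = (20, -35, -0.13); to 3 = (15, -70, -0.19).
Solve a·Δx + b·Δy = Δh: det = 20·(-70) − 15·(-35) = -875.
∂h/∂x = [(-0.13)·(-70) − (-0.19)·(-35)] / -875 = -0.002800
∂h/∂y = [20·(-0.19) − 15·(-0.13)] / -875 = +0.002114
Head at (-30, 15) = 313.82 + (-0.002800)·(-130) + (+0.002114)·(-120) = 313.93 m.
That is higher than the 313.63 m at 3, so the point is upgradient.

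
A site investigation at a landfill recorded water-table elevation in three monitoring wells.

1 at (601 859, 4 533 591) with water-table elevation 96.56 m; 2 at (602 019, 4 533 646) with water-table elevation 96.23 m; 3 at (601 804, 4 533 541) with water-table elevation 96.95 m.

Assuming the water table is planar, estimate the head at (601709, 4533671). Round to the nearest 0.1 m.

Differences from 1: to 2 (Δx, Δy, Δh) = (160, 55, -0.33); to 3 = (-55, -50, +0.39).
Determinant of the coordinate differences = 160·(-50) − (-55)·55 = -4975.
∂h/∂x = [(-0.33)·(-50) − (+0.39)·55] / -4975 = +0.0009950
∂h/∂y = [160·(+0.39) − (-55)·(-0.33)] / -4975 = -0.008894
h(601709, 4533671) = 96.56 + (+0.0009950)·(-150) + (-0.008894)·(80) = 96.56 -0.149 -0.712 = 95.699 m.

95.7 m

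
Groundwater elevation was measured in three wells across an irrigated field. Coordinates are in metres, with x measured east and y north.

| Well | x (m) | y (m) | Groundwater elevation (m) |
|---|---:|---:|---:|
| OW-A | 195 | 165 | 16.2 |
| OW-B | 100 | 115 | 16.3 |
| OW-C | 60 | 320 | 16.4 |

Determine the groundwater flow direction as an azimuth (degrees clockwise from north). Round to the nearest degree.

Differences from OW-A: to OW-B (Δx, Δy, Δh) = (-95, -50, +0.1); to OW-C = (-135, 155, +0.2).
Solve a·Δx + b·Δy = Δh: det = (-95)·155 − (-135)·(-50) = -21475.
∂h/∂x = [(+0.1)·155 − (+0.2)·(-50)] / -21475 = -0.001187
∂h/∂y = [(-95)·(+0.2) − (-135)·(+0.1)] / -21475 = +0.0002561
Flow direction (−∇h) has components (+0.001187 E, -0.0002561 N).
Azimuth = atan2(E, N) = atan2(+0.001187, -0.0002561) = 102.2° ≈ 102°.

102°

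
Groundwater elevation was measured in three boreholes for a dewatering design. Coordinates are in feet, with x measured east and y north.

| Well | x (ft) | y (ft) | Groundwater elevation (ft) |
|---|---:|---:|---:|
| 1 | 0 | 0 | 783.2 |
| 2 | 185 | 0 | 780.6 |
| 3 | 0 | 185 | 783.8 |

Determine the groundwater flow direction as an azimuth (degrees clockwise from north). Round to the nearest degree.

∂h/∂x = (780.6 − 783.2) / (185 − 0) = -0.01405
∂h/∂y = (783.8 − 783.2) / (185 − 0) = +0.003243
Flow direction (−∇h) has components (+0.01405 E, -0.003243 N).
Azimuth = atan2(E, N) = atan2(+0.01405, -0.003243) = 103.0° ≈ 103°.

103°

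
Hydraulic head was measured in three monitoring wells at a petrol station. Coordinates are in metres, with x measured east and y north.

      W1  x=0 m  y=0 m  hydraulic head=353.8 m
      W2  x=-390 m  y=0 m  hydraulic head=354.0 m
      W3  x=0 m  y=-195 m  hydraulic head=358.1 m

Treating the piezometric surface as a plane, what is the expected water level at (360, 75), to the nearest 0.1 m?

∂h/∂x = (354.0 − 353.8) / (-390 − 0) = -0.0005128
∂h/∂y = (358.1 − 353.8) / (-195 − 0) = -0.02205
h(360, 75) = 353.8 + (-0.0005128)·(360) + (-0.02205)·(75) = 353.8 -0.185 -1.654 = 351.962 m.

352.0 m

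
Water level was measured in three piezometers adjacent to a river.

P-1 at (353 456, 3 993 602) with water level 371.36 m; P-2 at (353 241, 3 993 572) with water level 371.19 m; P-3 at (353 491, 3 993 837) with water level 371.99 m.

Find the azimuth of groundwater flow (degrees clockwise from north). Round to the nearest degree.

189°

Three-point gradient (reference P-1): Δ to P-2 = (-215, -30, -0.17), Δ to P-3 = (35, 235, +0.63).
∂h/∂x = +0.0004255, ∂h/∂y = +0.002617 (det = -49475).
Flow direction (−∇h) has components (-0.0004255 E, -0.002617 N).
Azimuth = atan2(E, N) = atan2(-0.0004255, -0.002617) = 189.2° ≈ 189°.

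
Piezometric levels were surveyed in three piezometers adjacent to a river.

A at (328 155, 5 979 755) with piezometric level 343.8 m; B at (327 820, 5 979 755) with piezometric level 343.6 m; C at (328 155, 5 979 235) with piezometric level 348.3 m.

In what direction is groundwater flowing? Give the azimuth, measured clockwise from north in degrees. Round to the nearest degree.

356°

∂h/∂x = (343.6 − 343.8) / (327820 − 328155) = +0.0005970
∂h/∂y = (348.3 − 343.8) / (5979235 − 5979755) = -0.008654
Flow direction (−∇h) has components (-0.0005970 E, +0.008654 N).
Azimuth = atan2(E, N) = atan2(-0.0005970, +0.008654) = 356.1° ≈ 356°.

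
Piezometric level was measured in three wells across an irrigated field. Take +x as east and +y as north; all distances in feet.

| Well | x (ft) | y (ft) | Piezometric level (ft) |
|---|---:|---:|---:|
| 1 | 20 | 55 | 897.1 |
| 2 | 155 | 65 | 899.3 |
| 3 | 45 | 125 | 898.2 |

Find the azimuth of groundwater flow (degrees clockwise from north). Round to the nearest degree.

Differences from 1: to 2 (Δx, Δy, Δh) = (135, 10, +2.2); to 3 = (25, 70, +1.1).
Determinant of the coordinate differences = 135·70 − 25·10 = 9200.
∂h/∂x = [(+2.2)·70 − (+1.1)·10] / 9200 = +0.01554
∂h/∂y = [135·(+1.1) − 25·(+2.2)] / 9200 = +0.01016
Flow direction (−∇h) has components (-0.01554 E, -0.01016 N).
Azimuth = atan2(E, N) = atan2(-0.01554, -0.01016) = 236.8° ≈ 237°.

237°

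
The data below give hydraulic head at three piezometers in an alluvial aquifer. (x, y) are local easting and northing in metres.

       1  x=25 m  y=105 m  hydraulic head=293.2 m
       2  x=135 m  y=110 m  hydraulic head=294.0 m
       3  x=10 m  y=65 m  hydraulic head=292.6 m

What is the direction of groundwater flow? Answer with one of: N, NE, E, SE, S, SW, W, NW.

SW

Differences from 1: to 2 (Δx, Δy, Δh) = (110, 5, +0.8); to 3 = (-15, -40, -0.6).
Solve a·Δx + b·Δy = Δh: det = 110·(-40) − (-15)·5 = -4325.
∂h/∂x = [(+0.8)·(-40) − (-0.6)·5] / -4325 = +0.006705
∂h/∂y = [110·(-0.6) − (-15)·(+0.8)] / -4325 = +0.01249
Flow = −∇h = (-0.006705 east, -0.01249 north), which points southwest.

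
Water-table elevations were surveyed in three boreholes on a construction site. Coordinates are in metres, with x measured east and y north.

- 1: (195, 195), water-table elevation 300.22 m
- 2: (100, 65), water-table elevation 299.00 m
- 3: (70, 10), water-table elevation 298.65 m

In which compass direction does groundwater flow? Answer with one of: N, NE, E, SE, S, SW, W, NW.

W

Differences from 1: to 2 (Δx, Δy, Δh) = (-95, -130, -1.22); to 3 = (-125, -185, -1.57).
Solve a·Δx + b·Δy = Δh: det = (-95)·(-185) − (-125)·(-130) = 1325.
∂h/∂x = [(-1.22)·(-185) − (-1.57)·(-130)] / 1325 = +0.01630
∂h/∂y = [(-95)·(-1.57) − (-125)·(-1.22)] / 1325 = -0.002528
Flow = −∇h = (-0.01630 east, +0.002528 north), which points west.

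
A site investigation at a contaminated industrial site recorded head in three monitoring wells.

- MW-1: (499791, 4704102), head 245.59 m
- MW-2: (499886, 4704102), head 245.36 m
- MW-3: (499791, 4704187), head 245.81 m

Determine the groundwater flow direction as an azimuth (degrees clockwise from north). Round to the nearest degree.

∂h/∂x = (245.36 − 245.59) / (499886 − 499791) = -0.002421
∂h/∂y = (245.81 − 245.59) / (4704187 − 4704102) = +0.002588
Flow direction (−∇h) has components (+0.002421 E, -0.002588 N).
Azimuth = atan2(E, N) = atan2(+0.002421, -0.002588) = 136.9° ≈ 137°.

137°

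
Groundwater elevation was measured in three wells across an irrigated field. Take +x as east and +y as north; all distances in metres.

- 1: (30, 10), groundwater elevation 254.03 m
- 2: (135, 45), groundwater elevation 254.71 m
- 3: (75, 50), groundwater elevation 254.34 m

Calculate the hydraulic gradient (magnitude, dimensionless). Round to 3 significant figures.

Differences from 1: to 2 (Δx, Δy, Δh) = (105, 35, +0.68); to 3 = (45, 40, +0.31).
Solve a·Δx + b·Δy = Δh: det = 105·40 − 45·35 = 2625.
∂h/∂x = [(+0.68)·40 − (+0.31)·35] / 2625 = +0.006229
∂h/∂y = [105·(+0.31) − 45·(+0.68)] / 2625 = +0.0007429
|∇h| = √(0.006229² + 0.0007429²) = 0.006273

0.00627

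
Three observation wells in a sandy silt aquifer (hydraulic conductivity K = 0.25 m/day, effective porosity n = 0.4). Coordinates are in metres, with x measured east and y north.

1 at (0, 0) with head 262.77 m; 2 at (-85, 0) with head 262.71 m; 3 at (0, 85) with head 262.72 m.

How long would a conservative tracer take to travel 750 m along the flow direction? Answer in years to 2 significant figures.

3600 years

∂h/∂x = (262.71 − 262.77) / (-85 − 0) = +0.0007059
∂h/∂y = (262.72 − 262.77) / (85 − 0) = -0.0005882
|∇h| = √(0.0007059² + -0.0005882²) = 0.0009188
Seepage velocity v = K·i/n = 0.25 × 0.0009188 / 0.4 = 0.0005742 m/day.
t = 750 / 0.0005742 = 1.306e+06 days = 3.58e+03 years.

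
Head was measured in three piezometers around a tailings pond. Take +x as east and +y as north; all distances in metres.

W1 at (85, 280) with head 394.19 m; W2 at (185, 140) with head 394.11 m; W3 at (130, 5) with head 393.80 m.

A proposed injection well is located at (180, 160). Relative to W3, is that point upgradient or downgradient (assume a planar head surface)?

upgradient

With h = a·x + b·y + c and W1 as origin, the differences give:
  100·a + (-140)·b = -0.08
  45·a + (-275)·b = -0.39
Eliminate b (×(-275) and ×(-140), subtract): -21200·a = -32.600 → a = ∂h/∂x = +0.001538
Back-substitute: b = ∂h/∂y = +0.001670.
Head at (180, 160) = 394.19 + (+0.001538)·(95) + (+0.001670)·(-120) = 394.14 m.
That is higher than the 393.80 m at W3, so the point is upgradient.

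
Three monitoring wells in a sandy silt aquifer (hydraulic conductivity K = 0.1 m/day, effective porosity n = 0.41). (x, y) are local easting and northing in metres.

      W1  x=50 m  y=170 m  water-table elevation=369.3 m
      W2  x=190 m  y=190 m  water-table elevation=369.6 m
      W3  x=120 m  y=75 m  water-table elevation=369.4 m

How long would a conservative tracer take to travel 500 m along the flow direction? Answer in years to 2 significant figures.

2600 years

Differences from W1: to W2 (Δx, Δy, Δh) = (140, 20, +0.3); to W3 = (70, -95, +0.1).
Solve a·Δx + b·Δy = Δh: det = 140·(-95) − 70·20 = -14700.
∂h/∂x = [(+0.3)·(-95) − (+0.1)·20] / -14700 = +0.002075
∂h/∂y = [140·(+0.1) − 70·(+0.3)] / -14700 = +0.0004762
|∇h| = √(0.002075² + 0.0004762²) = 0.002129
Seepage velocity v = K·i/n = 0.1 × 0.002129 / 0.41 = 0.0005193 m/day.
t = 500 / 0.0005193 = 9.628e+05 days = 2.64e+03 years.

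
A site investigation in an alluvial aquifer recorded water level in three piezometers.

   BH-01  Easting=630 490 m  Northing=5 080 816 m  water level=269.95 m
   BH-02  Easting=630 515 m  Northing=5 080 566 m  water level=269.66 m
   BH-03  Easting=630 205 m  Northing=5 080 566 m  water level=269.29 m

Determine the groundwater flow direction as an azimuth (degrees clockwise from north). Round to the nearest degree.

223°

Taking BH-01 as reference: BH-02−BH-01 = (25, -250, -0.29); BH-03−BH-01 = (-285, -250, -0.66).
Solve a·Δx + b·Δy = Δh: det = 25·(-250) − (-285)·(-250) = -77500.
∂h/∂x = [(-0.29)·(-250) − (-0.66)·(-250)] / -77500 = +0.001194
∂h/∂y = [25·(-0.66) − (-285)·(-0.29)] / -77500 = +0.001279
Flow direction (−∇h) has components (-0.001194 E, -0.001279 N).
Azimuth = atan2(E, N) = atan2(-0.001194, -0.001279) = 223.0° ≈ 223°.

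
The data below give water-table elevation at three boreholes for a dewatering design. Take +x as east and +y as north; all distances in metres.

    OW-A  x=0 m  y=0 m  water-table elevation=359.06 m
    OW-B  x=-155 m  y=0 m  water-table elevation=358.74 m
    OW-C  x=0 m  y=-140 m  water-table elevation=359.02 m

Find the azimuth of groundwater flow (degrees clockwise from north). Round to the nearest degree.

∂h/∂x = (358.74 − 359.06) / (-155 − 0) = +0.002065
∂h/∂y = (359.02 − 359.06) / (-140 − 0) = +0.0002857
Flow direction (−∇h) has components (-0.002065 E, -0.0002857 N).
Azimuth = atan2(E, N) = atan2(-0.002065, -0.0002857) = 262.1° ≈ 262°.

262°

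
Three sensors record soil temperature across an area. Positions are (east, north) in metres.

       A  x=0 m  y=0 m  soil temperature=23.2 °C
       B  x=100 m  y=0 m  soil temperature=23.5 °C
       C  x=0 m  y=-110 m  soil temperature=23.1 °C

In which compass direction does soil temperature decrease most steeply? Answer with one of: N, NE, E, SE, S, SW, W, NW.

∂T/∂x = (23.5 − 23.2) / (100 − 0) = +0.003000
∂T/∂y = (23.1 − 23.2) / (-110 − 0) = +0.0009091
Steepest decrease is along −∇f = (-0.003000 E, -0.0009091 N) → west.

W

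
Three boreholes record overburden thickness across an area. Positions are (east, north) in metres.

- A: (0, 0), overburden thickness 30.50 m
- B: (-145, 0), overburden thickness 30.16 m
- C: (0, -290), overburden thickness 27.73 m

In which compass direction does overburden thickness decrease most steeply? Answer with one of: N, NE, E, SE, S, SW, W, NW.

∂d/∂x = (30.16 − 30.50) / (-145 − 0) = +0.002345
∂d/∂y = (27.73 − 30.50) / (-290 − 0) = +0.009552
Steepest decrease is along −∇f = (-0.002345 E, -0.009552 N) → south.

S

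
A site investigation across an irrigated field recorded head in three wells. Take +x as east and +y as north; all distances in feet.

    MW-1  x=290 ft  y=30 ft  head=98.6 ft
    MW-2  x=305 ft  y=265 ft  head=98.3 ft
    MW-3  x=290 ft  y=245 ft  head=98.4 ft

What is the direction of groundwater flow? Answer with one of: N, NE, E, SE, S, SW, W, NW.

With h = a·x + b·y + c and MW-1 as origin, the differences give:
  15·a + 235·b = -0.3
  0·a + 215·b = -0.2
Eliminate b (×215 and ×235, subtract): 3225·a = -17.50 → a = ∂h/∂x = -0.005426
Back-substitute: b = ∂h/∂y = -0.0009302.
Flow = −∇h = (+0.005426 east, +0.0009302 north), which points east.

E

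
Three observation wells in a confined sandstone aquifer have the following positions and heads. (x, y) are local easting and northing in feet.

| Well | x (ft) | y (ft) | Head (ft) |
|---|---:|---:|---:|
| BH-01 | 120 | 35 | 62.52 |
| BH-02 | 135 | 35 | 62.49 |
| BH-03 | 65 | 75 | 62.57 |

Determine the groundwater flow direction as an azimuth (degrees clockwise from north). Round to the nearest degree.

With h = a·x + b·y + c and BH-01 as origin, the differences give:
  15·a + 0·b = -0.03
  (-55)·a + 40·b = +0.05
Eliminate b (×40 and ×0, subtract): 600·a = -1.200 → a = ∂h/∂x = -0.002000
Back-substitute: b = ∂h/∂y = -0.001500.
Flow direction (−∇h) has components (+0.002000 E, +0.001500 N).
Azimuth = atan2(E, N) = atan2(+0.002000, +0.001500) = 53.1° ≈ 053°.

053°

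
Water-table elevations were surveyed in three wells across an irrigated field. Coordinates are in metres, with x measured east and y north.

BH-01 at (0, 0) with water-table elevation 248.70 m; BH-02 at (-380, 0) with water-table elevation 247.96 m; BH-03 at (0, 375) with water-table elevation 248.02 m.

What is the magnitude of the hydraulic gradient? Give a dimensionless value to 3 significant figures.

∂h/∂x = (247.96 − 248.70) / (-380 − 0) = +0.001947
∂h/∂y = (248.02 − 248.70) / (375 − 0) = -0.001813
|∇h| = √(0.001947² + -0.001813²) = 0.00266

0.00266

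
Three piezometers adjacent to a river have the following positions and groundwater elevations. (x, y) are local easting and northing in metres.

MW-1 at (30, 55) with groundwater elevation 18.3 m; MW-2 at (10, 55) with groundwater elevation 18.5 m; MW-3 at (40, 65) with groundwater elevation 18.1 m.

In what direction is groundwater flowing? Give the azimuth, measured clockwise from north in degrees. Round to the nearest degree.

Taking MW-1 as reference: MW-2−MW-1 = (-20, 0, +0.2); MW-3−MW-1 = (10, 10, -0.2).
Solve a·Δx + b·Δy = Δh: det = (-20)·10 − 10·0 = -200.
∂h/∂x = [(+0.2)·10 − (-0.2)·0] / -200 = -0.010000
∂h/∂y = [(-20)·(-0.2) − 10·(+0.2)] / -200 = -0.010000
Flow direction (−∇h) has components (+0.010000 E, +0.010000 N).
Azimuth = atan2(E, N) = atan2(+0.010000, +0.010000) = 45.0° ≈ 045°.

045°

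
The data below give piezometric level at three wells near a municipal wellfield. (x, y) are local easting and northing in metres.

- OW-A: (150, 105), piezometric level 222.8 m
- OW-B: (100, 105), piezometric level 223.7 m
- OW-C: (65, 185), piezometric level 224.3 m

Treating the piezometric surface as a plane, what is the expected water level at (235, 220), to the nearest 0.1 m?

221.2 m

Taking OW-A as reference: OW-B−OW-A = (-50, 0, +0.9); OW-C−OW-A = (-85, 80, +1.5).
Solve a·Δx + b·Δy = Δh: det = (-50)·80 − (-85)·0 = -4000.
∂h/∂x = [(+0.9)·80 − (+1.5)·0] / -4000 = -0.01800
∂h/∂y = [(-50)·(+1.5) − (-85)·(+0.9)] / -4000 = -0.0003750
h(235, 220) = 222.8 + (-0.01800)·(85) + (-0.0003750)·(115) = 222.8 -1.530 -0.043 = 221.227 m.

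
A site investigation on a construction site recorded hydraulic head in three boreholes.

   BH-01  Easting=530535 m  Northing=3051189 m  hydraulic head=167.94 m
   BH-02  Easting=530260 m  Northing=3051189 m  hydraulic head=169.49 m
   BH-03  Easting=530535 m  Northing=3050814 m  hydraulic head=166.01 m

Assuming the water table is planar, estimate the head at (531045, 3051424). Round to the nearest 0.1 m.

166.3 m

∂h/∂x = (169.49 − 167.94) / (530260 − 530535) = -0.005636
∂h/∂y = (166.01 − 167.94) / (3050814 − 3051189) = +0.005147
h(531045, 3051424) = 167.94 + (-0.005636)·(510) + (+0.005147)·(235) = 167.94 -2.875 +1.209 = 166.275 m.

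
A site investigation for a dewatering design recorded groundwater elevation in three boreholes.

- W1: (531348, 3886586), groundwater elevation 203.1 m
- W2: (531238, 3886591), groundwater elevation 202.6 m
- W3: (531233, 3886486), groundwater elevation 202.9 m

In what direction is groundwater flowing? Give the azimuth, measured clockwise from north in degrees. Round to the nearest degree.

With h = a·x + b·y + c and W1 as origin, the differences give:
  (-110)·a + 5·b = -0.5
  (-115)·a + (-100)·b = -0.2
Eliminate b (×(-100) and ×5, subtract): 11575·a = 51.00 → a = ∂h/∂x = +0.004406
Back-substitute: b = ∂h/∂y = -0.003067.
Flow direction (−∇h) has components (-0.004406 E, +0.003067 N).
Azimuth = atan2(E, N) = atan2(-0.004406, +0.003067) = 304.8° ≈ 305°.

305°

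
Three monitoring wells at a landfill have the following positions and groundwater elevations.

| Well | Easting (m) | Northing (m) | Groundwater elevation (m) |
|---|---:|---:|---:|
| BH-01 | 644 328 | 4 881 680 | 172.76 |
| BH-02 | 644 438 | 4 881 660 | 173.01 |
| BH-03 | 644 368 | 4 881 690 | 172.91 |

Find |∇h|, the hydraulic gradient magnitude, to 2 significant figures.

0.0045

Three-point gradient (reference BH-01): Δ to BH-02 = (110, -20, +0.25), Δ to BH-03 = (40, 10, +0.15).
∂h/∂x = +0.002895, ∂h/∂y = +0.003421 (det = 1900).
|∇h| = √(0.002895² + 0.003421²) = 0.004482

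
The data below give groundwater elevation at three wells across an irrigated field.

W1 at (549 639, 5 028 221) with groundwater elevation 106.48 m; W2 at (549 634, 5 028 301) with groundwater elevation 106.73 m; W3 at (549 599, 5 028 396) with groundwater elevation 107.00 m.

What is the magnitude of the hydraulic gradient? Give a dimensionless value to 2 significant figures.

Three-point gradient (reference W1): Δ to W2 = (-5, 80, +0.25), Δ to W3 = (-40, 175, +0.52).
∂h/∂x = +0.0009247, ∂h/∂y = +0.003183 (det = 2325).
|∇h| = √(0.0009247² + 0.003183²) = 0.003315

0.0033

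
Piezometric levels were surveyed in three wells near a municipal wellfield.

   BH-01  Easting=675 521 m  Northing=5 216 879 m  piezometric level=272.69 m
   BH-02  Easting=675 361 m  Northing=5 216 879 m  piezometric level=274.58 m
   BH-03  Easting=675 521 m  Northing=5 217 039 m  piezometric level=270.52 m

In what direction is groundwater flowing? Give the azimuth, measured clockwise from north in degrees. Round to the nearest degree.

∂h/∂x = (274.58 − 272.69) / (675361 − 675521) = -0.01181
∂h/∂y = (270.52 − 272.69) / (5217039 − 5216879) = -0.01356
Flow direction (−∇h) has components (+0.01181 E, +0.01356 N).
Azimuth = atan2(E, N) = atan2(+0.01181, +0.01356) = 41.1° ≈ 041°.

041°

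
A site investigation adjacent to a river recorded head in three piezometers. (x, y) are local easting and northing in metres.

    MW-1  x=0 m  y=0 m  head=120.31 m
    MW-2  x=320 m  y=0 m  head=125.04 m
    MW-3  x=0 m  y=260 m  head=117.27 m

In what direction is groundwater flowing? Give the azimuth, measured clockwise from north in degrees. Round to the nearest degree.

308°

∂h/∂x = (125.04 − 120.31) / (320 − 0) = +0.01478
∂h/∂y = (117.27 − 120.31) / (260 − 0) = -0.01169
Flow direction (−∇h) has components (-0.01478 E, +0.01169 N).
Azimuth = atan2(E, N) = atan2(-0.01478, +0.01169) = 308.3° ≈ 308°.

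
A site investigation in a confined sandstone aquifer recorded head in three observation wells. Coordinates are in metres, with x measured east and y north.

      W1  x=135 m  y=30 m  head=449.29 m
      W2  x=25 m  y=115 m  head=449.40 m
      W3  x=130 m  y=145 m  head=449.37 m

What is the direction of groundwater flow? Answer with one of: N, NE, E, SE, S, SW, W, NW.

Taking W1 as reference: W2−W1 = (-110, 85, +0.11); W3−W1 = (-5, 115, +0.08).
Solve a·Δx + b·Δy = Δh: det = (-110)·115 − (-5)·85 = -12225.
∂h/∂x = [(+0.11)·115 − (+0.08)·85] / -12225 = -0.0004785
∂h/∂y = [(-110)·(+0.08) − (-5)·(+0.11)] / -12225 = +0.0006748
Flow = −∇h = (+0.0004785 east, -0.0006748 north), which points southeast.

SE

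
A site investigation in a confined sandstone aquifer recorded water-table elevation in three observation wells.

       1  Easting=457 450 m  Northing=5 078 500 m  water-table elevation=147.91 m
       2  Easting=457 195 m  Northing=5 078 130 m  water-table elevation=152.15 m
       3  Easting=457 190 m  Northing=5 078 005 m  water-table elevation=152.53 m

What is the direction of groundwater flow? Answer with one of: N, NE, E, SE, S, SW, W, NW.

E

With h = a·x + b·y + c and 1 as origin, the differences give:
  (-255)·a + (-370)·b = +4.24
  (-260)·a + (-495)·b = +4.62
Eliminate b (×(-495) and ×(-370), subtract): 30025·a = -389.400 → a = ∂h/∂x = -0.01297
Back-substitute: b = ∂h/∂y = -0.002521.
Flow = −∇h = (+0.01297 east, +0.002521 north), which points east.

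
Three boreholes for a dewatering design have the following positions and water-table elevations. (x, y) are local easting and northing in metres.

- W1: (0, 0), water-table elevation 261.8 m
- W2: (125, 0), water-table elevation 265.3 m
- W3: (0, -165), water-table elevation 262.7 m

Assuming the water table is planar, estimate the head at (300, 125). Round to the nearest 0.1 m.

∂h/∂x = (265.3 − 261.8) / (125 − 0) = +0.02800
∂h/∂y = (262.7 − 261.8) / (-165 − 0) = -0.005455
h(300, 125) = 261.8 + (+0.02800)·(300) + (-0.005455)·(125) = 261.8 +8.400 -0.682 = 269.518 m.

269.5 m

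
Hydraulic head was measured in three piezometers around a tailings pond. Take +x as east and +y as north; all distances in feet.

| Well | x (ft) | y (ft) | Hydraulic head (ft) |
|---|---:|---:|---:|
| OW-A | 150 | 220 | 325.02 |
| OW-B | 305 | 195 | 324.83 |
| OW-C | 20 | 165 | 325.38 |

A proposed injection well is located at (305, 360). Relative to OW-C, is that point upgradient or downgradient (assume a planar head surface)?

downgradient

With h = a·x + b·y + c and OW-A as origin, the differences give:
  155·a + (-25)·b = -0.19
  (-130)·a + (-55)·b = +0.36
Eliminate b (×(-55) and ×(-25), subtract): -11775·a = 19.450 → a = ∂h/∂x = -0.001652
Back-substitute: b = ∂h/∂y = -0.002641.
Head at (305, 360) = 325.02 + (-0.001652)·(155) + (-0.002641)·(140) = 324.39 ft.
That is lower than the 325.38 ft at OW-C, so the point is downgradient.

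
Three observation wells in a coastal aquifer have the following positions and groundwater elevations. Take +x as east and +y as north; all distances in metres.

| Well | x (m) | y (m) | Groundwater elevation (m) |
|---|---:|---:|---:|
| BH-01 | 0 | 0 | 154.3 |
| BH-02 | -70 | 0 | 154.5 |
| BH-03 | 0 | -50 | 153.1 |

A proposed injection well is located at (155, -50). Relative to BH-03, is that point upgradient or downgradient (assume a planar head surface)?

downgradient

∂h/∂x = (154.5 − 154.3) / (-70 − 0) = -0.002857
∂h/∂y = (153.1 − 154.3) / (-50 − 0) = +0.02400
Head at (155, -50) = 154.3 + (-0.002857)·(155) + (+0.02400)·(-50) = 152.66 m.
That is lower than the 153.1 m at BH-03, so the point is downgradient.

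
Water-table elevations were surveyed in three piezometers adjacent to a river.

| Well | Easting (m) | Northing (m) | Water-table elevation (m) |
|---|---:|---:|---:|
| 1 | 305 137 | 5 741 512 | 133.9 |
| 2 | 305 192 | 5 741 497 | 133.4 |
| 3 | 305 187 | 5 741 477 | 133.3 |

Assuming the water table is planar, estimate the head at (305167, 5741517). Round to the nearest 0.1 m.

133.7 m

Three-point gradient (reference 1): Δ to 2 = (55, -15, -0.5), Δ to 3 = (50, -35, -0.6).
∂h/∂x = -0.007234, ∂h/∂y = +0.006809 (det = -1175).
h(305167, 5741517) = 133.9 + (-0.007234)·(30) + (+0.006809)·(5) = 133.9 -0.217 +0.034 = 133.717 m.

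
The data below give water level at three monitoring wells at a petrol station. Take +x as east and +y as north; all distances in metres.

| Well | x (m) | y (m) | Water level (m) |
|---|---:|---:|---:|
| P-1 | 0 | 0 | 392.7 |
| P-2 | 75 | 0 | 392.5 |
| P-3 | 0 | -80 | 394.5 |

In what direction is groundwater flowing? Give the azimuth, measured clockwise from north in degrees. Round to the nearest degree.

007°

∂h/∂x = (392.5 − 392.7) / (75 − 0) = -0.002667
∂h/∂y = (394.5 − 392.7) / (-80 − 0) = -0.02250
Flow direction (−∇h) has components (+0.002667 E, +0.02250 N).
Azimuth = atan2(E, N) = atan2(+0.002667, +0.02250) = 6.8° ≈ 007°.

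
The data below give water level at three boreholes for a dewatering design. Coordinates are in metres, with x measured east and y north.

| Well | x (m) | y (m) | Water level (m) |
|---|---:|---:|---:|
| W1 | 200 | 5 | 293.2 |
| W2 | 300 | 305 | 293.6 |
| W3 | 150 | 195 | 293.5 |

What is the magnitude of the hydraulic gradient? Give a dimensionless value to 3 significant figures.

0.00153

Taking W1 as reference: W2−W1 = (100, 300, +0.4); W3−W1 = (-50, 190, +0.3).
Determinant of the coordinate differences = 100·190 − (-50)·300 = 34000.
∂h/∂x = [(+0.4)·190 − (+0.3)·300] / 34000 = -0.0004118
∂h/∂y = [100·(+0.3) − (-50)·(+0.4)] / 34000 = +0.001471
|∇h| = √(-0.0004118² + 0.001471²) = 0.001528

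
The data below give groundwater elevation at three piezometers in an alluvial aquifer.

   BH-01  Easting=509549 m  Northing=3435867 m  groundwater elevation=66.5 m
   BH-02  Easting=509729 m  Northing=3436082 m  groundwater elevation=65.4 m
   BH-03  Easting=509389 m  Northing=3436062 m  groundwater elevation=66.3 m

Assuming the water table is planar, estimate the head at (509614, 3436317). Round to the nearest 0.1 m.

Differences from BH-01: to BH-02 (Δx, Δy, Δh) = (180, 215, -1.1); to BH-03 = (-160, 195, -0.2).
Determinant of the coordinate differences = 180·195 − (-160)·215 = 69500.
∂h/∂x = [(-1.1)·195 − (-0.2)·215] / 69500 = -0.002468
∂h/∂y = [180·(-0.2) − (-160)·(-1.1)] / 69500 = -0.003050
h(509614, 3436317) = 66.5 + (-0.002468)·(65) + (-0.003050)·(450) = 66.5 -0.160 -1.373 = 64.967 m.

65.0 m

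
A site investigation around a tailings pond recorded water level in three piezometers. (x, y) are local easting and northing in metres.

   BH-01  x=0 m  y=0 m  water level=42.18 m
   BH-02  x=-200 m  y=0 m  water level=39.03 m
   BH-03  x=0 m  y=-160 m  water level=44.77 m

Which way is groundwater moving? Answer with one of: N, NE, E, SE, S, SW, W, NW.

NW

∂h/∂x = (39.03 − 42.18) / (-200 − 0) = +0.01575
∂h/∂y = (44.77 − 42.18) / (-160 − 0) = -0.01619
Flow = −∇h = (-0.01575 east, +0.01619 north), which points northwest.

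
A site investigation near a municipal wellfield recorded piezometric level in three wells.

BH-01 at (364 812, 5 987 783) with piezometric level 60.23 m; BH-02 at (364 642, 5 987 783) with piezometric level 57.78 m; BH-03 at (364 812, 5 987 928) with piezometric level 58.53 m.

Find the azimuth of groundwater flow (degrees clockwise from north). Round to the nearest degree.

309°

∂h/∂x = (57.78 − 60.23) / (364642 − 364812) = +0.01441
∂h/∂y = (58.53 − 60.23) / (5987928 − 5987783) = -0.01172
Flow direction (−∇h) has components (-0.01441 E, +0.01172 N).
Azimuth = atan2(E, N) = atan2(-0.01441, +0.01172) = 309.1° ≈ 309°.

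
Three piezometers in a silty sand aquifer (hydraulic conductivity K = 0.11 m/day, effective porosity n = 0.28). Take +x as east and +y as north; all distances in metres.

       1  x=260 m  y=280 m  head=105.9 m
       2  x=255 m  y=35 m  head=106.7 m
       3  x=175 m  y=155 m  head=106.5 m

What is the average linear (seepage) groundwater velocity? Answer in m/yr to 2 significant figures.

0.57 m/yr

With h = a·x + b·y + c and 1 as origin, the differences give:
  (-5)·a + (-245)·b = +0.8
  (-85)·a + (-125)·b = +0.6
Eliminate b (×(-125) and ×(-245), subtract): -20200·a = 47.00 → a = ∂h/∂x = -0.002327
Back-substitute: b = ∂h/∂y = -0.003218.
|∇h| = √(-0.002327² + -0.003218²) = 0.003971
Seepage velocity v = K·i/n = 0.11 × 0.003971 / 0.28 = 0.00156 m/day = 0.5698 m/yr.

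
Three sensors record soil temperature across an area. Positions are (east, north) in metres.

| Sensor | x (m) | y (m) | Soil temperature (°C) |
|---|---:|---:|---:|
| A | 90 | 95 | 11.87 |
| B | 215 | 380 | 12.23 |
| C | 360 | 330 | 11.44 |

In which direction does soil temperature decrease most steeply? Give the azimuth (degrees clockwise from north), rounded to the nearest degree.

126°

Taking A as reference: B−A = (125, 285, +0.36); C−A = (270, 235, -0.43).
Determinant of the coordinate differences = 125·235 − 270·285 = -47575.
∂T/∂x = [(+0.36)·235 − (-0.43)·285] / -47575 = -0.004354
∂T/∂y = [125·(-0.43) − 270·(+0.36)] / -47575 = +0.003173
Steepest decrease is along −∇f: components (+0.004354 E, -0.003173 N).
Azimuth = atan2(+0.004354, -0.003173) = 126.1° ≈ 126°.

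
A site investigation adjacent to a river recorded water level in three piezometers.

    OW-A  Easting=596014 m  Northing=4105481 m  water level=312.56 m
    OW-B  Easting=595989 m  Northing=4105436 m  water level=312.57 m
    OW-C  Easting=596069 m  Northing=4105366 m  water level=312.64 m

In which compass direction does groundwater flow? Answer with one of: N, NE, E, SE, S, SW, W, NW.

Differences from OW-A: to OW-B (Δx, Δy, Δh) = (-25, -45, +0.01); to OW-C = (55, -115, +0.08).
Solve a·Δx + b·Δy = Δh: det = (-25)·(-115) − 55·(-45) = 5350.
∂h/∂x = [(+0.01)·(-115) − (+0.08)·(-45)] / 5350 = +0.0004579
∂h/∂y = [(-25)·(+0.08) − 55·(+0.01)] / 5350 = -0.0004766
Flow = −∇h = (-0.0004579 east, +0.0004766 north), which points northwest.

NW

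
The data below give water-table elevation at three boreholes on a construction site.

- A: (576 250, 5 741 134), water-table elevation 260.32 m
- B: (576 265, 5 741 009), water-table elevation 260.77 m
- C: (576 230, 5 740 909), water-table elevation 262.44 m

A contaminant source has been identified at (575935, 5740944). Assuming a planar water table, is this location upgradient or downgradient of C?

upgradient

Taking A as reference: B−A = (15, -125, +0.45); C−A = (-20, -225, +2.12).
Determinant of the coordinate differences = 15·(-225) − (-20)·(-125) = -5875.
∂h/∂x = [(+0.45)·(-225) − (+2.12)·(-125)] / -5875 = -0.02787
∂h/∂y = [15·(+2.12) − (-20)·(+0.45)] / -5875 = -0.006945
Head at (575935, 5740944) = 260.32 + (-0.02787)·(-315) + (-0.006945)·(-190) = 270.42 m.
That is higher than the 262.44 m at C, so the point is upgradient.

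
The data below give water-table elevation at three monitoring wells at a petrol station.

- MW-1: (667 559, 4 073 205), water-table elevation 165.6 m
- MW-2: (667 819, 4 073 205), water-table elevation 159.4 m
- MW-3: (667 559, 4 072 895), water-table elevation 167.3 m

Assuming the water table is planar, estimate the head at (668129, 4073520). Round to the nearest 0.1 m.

∂h/∂x = (159.4 − 165.6) / (667819 − 667559) = -0.02385
∂h/∂y = (167.3 − 165.6) / (4072895 − 4073205) = -0.005484
h(668129, 4073520) = 165.6 + (-0.02385)·(570) + (-0.005484)·(315) = 165.6 -13.592 -1.727 = 150.280 m.

150.3 m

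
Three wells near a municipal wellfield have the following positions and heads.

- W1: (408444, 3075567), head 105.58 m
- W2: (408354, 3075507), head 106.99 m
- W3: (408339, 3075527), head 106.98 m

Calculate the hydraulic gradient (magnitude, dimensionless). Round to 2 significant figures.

Taking W1 as reference: W2−W1 = (-90, -60, +1.41); W3−W1 = (-105, -40, +1.40).
Determinant of the coordinate differences = (-90)·(-40) − (-105)·(-60) = -2700.
∂h/∂x = [(+1.41)·(-40) − (+1.40)·(-60)] / -2700 = -0.01022
∂h/∂y = [(-90)·(+1.40) − (-105)·(+1.41)] / -2700 = -0.008167
|∇h| = √(-0.01022² + -0.008167²) = 0.01308

0.013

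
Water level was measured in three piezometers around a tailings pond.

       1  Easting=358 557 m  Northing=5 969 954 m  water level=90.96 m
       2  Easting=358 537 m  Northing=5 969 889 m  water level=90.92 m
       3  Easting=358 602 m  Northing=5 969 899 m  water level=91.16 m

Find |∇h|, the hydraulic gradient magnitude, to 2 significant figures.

Three-point gradient (reference 1): Δ to 2 = (-20, -65, -0.04), Δ to 3 = (45, -55, +0.20).
∂h/∂x = +0.003776, ∂h/∂y = -0.0005466 (det = 4025).
|∇h| = √(0.003776² + -0.0005466²) = 0.003815

0.0038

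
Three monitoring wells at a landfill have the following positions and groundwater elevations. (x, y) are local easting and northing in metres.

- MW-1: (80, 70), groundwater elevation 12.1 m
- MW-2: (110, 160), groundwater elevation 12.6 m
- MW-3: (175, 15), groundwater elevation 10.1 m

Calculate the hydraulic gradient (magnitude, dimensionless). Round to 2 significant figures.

Differences from MW-1: to MW-2 (Δx, Δy, Δh) = (30, 90, +0.5); to MW-3 = (95, -55, -2.0).
Determinant of the coordinate differences = 30·(-55) − 95·90 = -10200.
∂h/∂x = [(+0.5)·(-55) − (-2.0)·90] / -10200 = -0.01495
∂h/∂y = [30·(-2.0) − 95·(+0.5)] / -10200 = +0.01054
|∇h| = √(-0.01495² + 0.01054²) = 0.01829

0.018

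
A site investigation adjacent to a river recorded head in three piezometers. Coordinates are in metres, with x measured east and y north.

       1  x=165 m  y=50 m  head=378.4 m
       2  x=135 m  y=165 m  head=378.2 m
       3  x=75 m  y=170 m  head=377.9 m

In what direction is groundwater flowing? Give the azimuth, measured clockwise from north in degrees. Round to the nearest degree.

275°

Taking 1 as reference: 2−1 = (-30, 115, -0.2); 3−1 = (-90, 120, -0.5).
Determinant of the coordinate differences = (-30)·120 − (-90)·115 = 6750.
∂h/∂x = [(-0.2)·120 − (-0.5)·115] / 6750 = +0.004963
∂h/∂y = [(-30)·(-0.5) − (-90)·(-0.2)] / 6750 = -0.0004444
Flow direction (−∇h) has components (-0.004963 E, +0.0004444 N).
Azimuth = atan2(E, N) = atan2(-0.004963, +0.0004444) = 275.1° ≈ 275°.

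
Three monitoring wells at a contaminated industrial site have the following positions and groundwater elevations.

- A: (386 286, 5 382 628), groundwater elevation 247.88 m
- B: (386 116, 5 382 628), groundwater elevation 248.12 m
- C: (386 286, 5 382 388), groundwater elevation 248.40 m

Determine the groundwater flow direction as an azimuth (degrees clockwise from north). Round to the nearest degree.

∂h/∂x = (248.12 − 247.88) / (386116 − 386286) = -0.001412
∂h/∂y = (248.40 − 247.88) / (5382388 − 5382628) = -0.002167
Flow direction (−∇h) has components (+0.001412 E, +0.002167 N).
Azimuth = atan2(E, N) = atan2(+0.001412, +0.002167) = 33.1° ≈ 033°.

033°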